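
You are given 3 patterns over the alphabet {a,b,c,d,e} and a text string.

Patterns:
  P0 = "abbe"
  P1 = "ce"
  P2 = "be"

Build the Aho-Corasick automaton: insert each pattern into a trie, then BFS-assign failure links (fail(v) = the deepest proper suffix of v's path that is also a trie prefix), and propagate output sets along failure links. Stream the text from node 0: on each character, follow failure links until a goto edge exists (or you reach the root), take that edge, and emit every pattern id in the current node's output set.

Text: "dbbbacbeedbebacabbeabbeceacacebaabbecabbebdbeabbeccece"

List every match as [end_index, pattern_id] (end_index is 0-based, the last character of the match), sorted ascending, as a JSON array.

Build automaton:
Trie nodes:
  n0 'ε': a→1 b→7 c→5
  n1 'a': b→2
  n2 'ab': b→3
  n3 'abb': e→4
  n4 'abbe': ·  [P0 ends]
  n5 'c': e→6
  n6 'ce': ·  [P1 ends]
  n7 'b': e→8
  n8 'be': ·  [P2 ends]

BFS fail/out derivation:
  n1('a'): parent n0 fail=0; on 'a' 0 → fail=0;  out ∅∪∅=∅
  n5('c'): parent n0 fail=0; on 'c' 0 → fail=0;  out ∅∪∅=∅
  n7('b'): parent n0 fail=0; on 'b' 0 → fail=0;  out ∅∪∅=∅
  n2('ab'): parent n1 fail=0; on 'b' 0 → fail=7;  out ∅∪∅=∅
  n6('ce'): parent n5 fail=0; on 'e' 0 → fail=0;  out {1}∪∅={1}
  n8('be'): parent n7 fail=0; on 'e' 0 → fail=0;  out {2}∪∅={2}
  n3('abb'): parent n2 fail=7; on 'b' 7→0 → fail=7;  out ∅∪∅=∅
  n4('abbe'): parent n3 fail=7; on 'e' 7 → fail=8;  out {0}∪{2}={0,2}

Text stream:
pos 0 'd': at 0
pos 1 'b': at 7
pos 2 'b': at 7 (via fail)
pos 3 'b': at 7 (via fail)
pos 4 'a': at 1 (via fail)
pos 5 'c': at 5 (via fail)
pos 6 'b': at 7 (via fail)
pos 7 'e': at 8  → match P2@[6:7]
pos 8 'e': at 0 (via fail)
pos 9 'd': at 0
pos 10 'b': at 7
pos 11 'e': at 8  → match P2@[10:11]
pos 12 'b': at 7 (via fail)
pos 13 'a': at 1 (via fail)
pos 14 'c': at 5 (via fail)
pos 15 'a': at 1 (via fail)
pos 16 'b': at 2
pos 17 'b': at 3
pos 18 'e': at 4  → match P0@[15:18],P2@[17:18]
pos 19 'a': at 1 (via fail)
pos 20 'b': at 2
pos 21 'b': at 3
pos 22 'e': at 4  → match P0@[19:22],P2@[21:22]
pos 23 'c': at 5 (via fail)
pos 24 'e': at 6  → match P1@[23:24]
pos 25 'a': at 1 (via fail)
pos 26 'c': at 5 (via fail)
pos 27 'a': at 1 (via fail)
pos 28 'c': at 5 (via fail)
pos 29 'e': at 6  → match P1@[28:29]
pos 30 'b': at 7 (via fail)
pos 31 'a': at 1 (via fail)
pos 32 'a': at 1 (via fail)
pos 33 'b': at 2
pos 34 'b': at 3
pos 35 'e': at 4  → match P0@[32:35],P2@[34:35]
pos 36 'c': at 5 (via fail)
pos 37 'a': at 1 (via fail)
pos 38 'b': at 2
pos 39 'b': at 3
pos 40 'e': at 4  → match P0@[37:40],P2@[39:40]
pos 41 'b': at 7 (via fail)
pos 42 'd': at 0 (via fail)
pos 43 'b': at 7
pos 44 'e': at 8  → match P2@[43:44]
pos 45 'a': at 1 (via fail)
pos 46 'b': at 2
pos 47 'b': at 3
pos 48 'e': at 4  → match P0@[45:48],P2@[47:48]
pos 49 'c': at 5 (via fail)
pos 50 'c': at 5 (via fail)
pos 51 'e': at 6  → match P1@[50:51]
pos 52 'c': at 5 (via fail)
pos 53 'e': at 6  → match P1@[52:53]

Matches: [[7,2],[11,2],[18,0],[18,2],[22,0],[22,2],[24,1],[29,1],[35,0],[35,2],[40,0],[40,2],[44,2],[48,0],[48,2],[51,1],[53,1]]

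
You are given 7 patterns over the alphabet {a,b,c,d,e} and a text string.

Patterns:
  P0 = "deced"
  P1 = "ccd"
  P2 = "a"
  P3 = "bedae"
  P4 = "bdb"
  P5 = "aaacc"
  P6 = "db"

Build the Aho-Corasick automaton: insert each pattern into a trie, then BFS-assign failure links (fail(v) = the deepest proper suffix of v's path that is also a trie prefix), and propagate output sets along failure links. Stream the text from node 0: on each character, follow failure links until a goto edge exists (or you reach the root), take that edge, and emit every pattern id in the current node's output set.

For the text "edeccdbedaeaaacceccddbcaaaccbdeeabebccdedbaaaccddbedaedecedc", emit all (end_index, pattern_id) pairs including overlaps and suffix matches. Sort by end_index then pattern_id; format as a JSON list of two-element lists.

Build:
Trie nodes:
  0='ε' goto a→9 b→10 c→6 d→1
  1='d' goto b→21 e→2
  2='de' goto c→3
  3='dec' goto e→4
  4='dece' goto d→5
  5='deced' goto ·  [P0 ends]
  6='c' goto c→7
  7='cc' goto d→8
  8='ccd' goto ·  [P1 ends]
  9='a' goto a→17  [P2 ends]
  10='b' goto d→15 e→11
  11='be' goto d→12
  12='bed' goto a→13
  13='beda' goto e→14
  14='bedae' goto ·  [P3 ends]
  15='bd' goto b→16
  16='bdb' goto ·  [P4 ends]
  17='aa' goto a→18
  18='aaa' goto c→19
  19='aaac' goto c→20
  20='aaacc' goto ·  [P5 ends]
  21='db' goto ·  [P6 ends]

BFS fail/out derivation:
  n1('d'): parent n0 fail=0; on 'd' 0 → fail=0;  out ∅∪∅=∅
  n6('c'): parent n0 fail=0; on 'c' 0 → fail=0;  out ∅∪∅=∅
  n9('a'): parent n0 fail=0; on 'a' 0 → fail=0;  out {2}∪∅={2}
  n10('b'): parent n0 fail=0; on 'b' 0 → fail=0;  out ∅∪∅=∅
  n2('de'): parent n1 fail=0; on 'e' 0 → fail=0;  out ∅∪∅=∅
  n7('cc'): parent n6 fail=0; on 'c' 0 → fail=6;  out ∅∪∅=∅
  n11('be'): parent n10 fail=0; on 'e' 0 → fail=0;  out ∅∪∅=∅
  n15('bd'): parent n10 fail=0; on 'd' 0 → fail=1;  out ∅∪∅=∅
  n17('aa'): parent n9 fail=0; on 'a' 0 → fail=9;  out ∅∪{2}={2}
  n21('db'): parent n1 fail=0; on 'b' 0 → fail=10;  out {6}∪∅={6}
  n3('dec'): parent n2 fail=0; on 'c' 0 → fail=6;  out ∅∪∅=∅
  n8('ccd'): parent n7 fail=6; on 'd' 6→0 → fail=1;  out {1}∪∅={1}
  n12('bed'): parent n11 fail=0; on 'd' 0 → fail=1;  out ∅∪∅=∅
  n16('bdb'): parent n15 fail=1; on 'b' 1 → fail=21;  out {4}∪{6}={4,6}
  n18('aaa'): parent n17 fail=9; on 'a' 9 → fail=17;  out ∅∪{2}={2}
  n4('dece'): parent n3 fail=6; on 'e' 6→0 → fail=0;  out ∅∪∅=∅
  n13('beda'): parent n12 fail=1; on 'a' 1→0 → fail=9;  out ∅∪{2}={2}
  n19('aaac'): parent n18 fail=17; on 'c' 17→9→0 → fail=6;  out ∅∪∅=∅
  n5('deced'): parent n4 fail=0; on 'd' 0 → fail=1;  out {0}∪∅={0}
  n14('bedae'): parent n13 fail=9; on 'e' 9→0 → fail=0;  out {3}∪∅={3}
  n20('aaacc'): parent n19 fail=6; on 'c' 6 → fail=7;  out {5}∪∅={5}

Text stream:
pos 0 'e': at 0
pos 1 'd': at 1
pos 2 'e': at 2
pos 3 'c': at 3
pos 4 'c': at 7 ·f
pos 5 'd': at 8  → match P1@[3:5]
pos 6 'b': at 21 ·f  → match P6@[5:6]
pos 7 'e': at 11 ·f
pos 8 'd': at 12
pos 9 'a': at 13  → match P2@[9:9]
pos 10 'e': at 14  → match P3@[6:10]
pos 11 'a': at 9 ·f  → match P2@[11:11]
pos 12 'a': at 17  → match P2@[12:12]
pos 13 'a': at 18  → match P2@[13:13]
pos 14 'c': at 19
pos 15 'c': at 20  → match P5@[11:15]
pos 16 'e': at 0 ·f
pos 17 'c': at 6
pos 18 'c': at 7
pos 19 'd': at 8  → match P1@[17:19]
pos 20 'd': at 1 ·f
pos 21 'b': at 21  → match P6@[20:21]
pos 22 'c': at 6 ·f
pos 23 'a': at 9 ·f  → match P2@[23:23]
pos 24 'a': at 17  → match P2@[24:24]
pos 25 'a': at 18  → match P2@[25:25]
pos 26 'c': at 19
pos 27 'c': at 20  → match P5@[23:27]
pos 28 'b': at 10 ·f
pos 29 'd': at 15
pos 30 'e': at 2 ·f
pos 31 'e': at 0 ·f
pos 32 'a': at 9  → match P2@[32:32]
pos 33 'b': at 10 ·f
pos 34 'e': at 11
pos 35 'b': at 10 ·f
pos 36 'c': at 6 ·f
pos 37 'c': at 7
pos 38 'd': at 8  → match P1@[36:38]
pos 39 'e': at 2 ·f
pos 40 'd': at 1 ·f
pos 41 'b': at 21  → match P6@[40:41]
pos 42 'a': at 9 ·f  → match P2@[42:42]
pos 43 'a': at 17  → match P2@[43:43]
pos 44 'a': at 18  → match P2@[44:44]
pos 45 'c': at 19
pos 46 'c': at 20  → match P5@[42:46]
pos 47 'd': at 8 ·f  → match P1@[45:47]
pos 48 'd': at 1 ·f
pos 49 'b': at 21  → match P6@[48:49]
pos 50 'e': at 11 ·f
pos 51 'd': at 12
pos 52 'a': at 13  → match P2@[52:52]
pos 53 'e': at 14  → match P3@[49:53]
pos 54 'd': at 1 ·f
pos 55 'e': at 2
pos 56 'c': at 3
pos 57 'e': at 4
pos 58 'd': at 5  → match P0@[54:58]
pos 59 'c': at 6 ·f

All matches (sorted): [[5,1],[6,6],[9,2],[10,3],[11,2],[12,2],[13,2],[15,5],[19,1],[21,6],[23,2],[24,2],[25,2],[27,5],[32,2],[38,1],[41,6],[42,2],[43,2],[44,2],[46,5],[47,1],[49,6],[52,2],[53,3],[58,0]]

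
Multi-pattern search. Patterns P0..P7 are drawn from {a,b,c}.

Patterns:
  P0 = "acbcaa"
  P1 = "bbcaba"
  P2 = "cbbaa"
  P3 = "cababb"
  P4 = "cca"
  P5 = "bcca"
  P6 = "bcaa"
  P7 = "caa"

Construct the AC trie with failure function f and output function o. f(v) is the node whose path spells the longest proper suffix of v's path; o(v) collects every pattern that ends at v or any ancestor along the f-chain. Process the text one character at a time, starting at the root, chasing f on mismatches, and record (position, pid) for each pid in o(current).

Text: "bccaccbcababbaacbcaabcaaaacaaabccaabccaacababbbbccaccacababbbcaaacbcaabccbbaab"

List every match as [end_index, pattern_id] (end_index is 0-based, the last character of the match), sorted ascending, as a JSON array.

Build automaton:
Trie (insert patterns):
  n0 'ε': a→1 b→7 c→13
  n1 'a': c→2
  n2 'ac': b→3
  n3 'acb': c→4
  n4 'acbc': a→5
  n5 'acbca': a→6
  n6 'acbcaa': ·  [P0 ends]
  n7 'b': b→8 c→25
  n8 'bb': c→9
  n9 'bbc': a→10
  n10 'bbca': b→11
  n11 'bbcab': a→12
  n12 'bbcaba': ·  [P1 ends]
  n13 'c': a→18 b→14 c→23
  n14 'cb': b→15
  n15 'cbb': a→16
  n16 'cbba': a→17
  n17 'cbbaa': ·  [P2 ends]
  n18 'ca': a→30 b→19
  n19 'cab': a→20
  n20 'caba': b→21
  n21 'cabab': b→22
  n22 'cababb': ·  [P3 ends]
  n23 'cc': a→24
  n24 'cca': ·  [P4 ends]
  n25 'bc': a→28 c→26
  n26 'bcc': a→27
  n27 'bcca': ·  [P5 ends]
  n28 'bca': a→29
  n29 'bcaa': ·  [P6 ends]
  n30 'caa': ·  [P7 ends]

Failure links (BFS by depth):
  fail(1) 'a': from fail(0)=0 chase 'a': 0 ⇒ 0;  out=∅∪out(0)=∅
  fail(7) 'b': from fail(0)=0 chase 'b': 0 ⇒ 0;  out=∅∪out(0)=∅
  fail(13) 'c': from fail(0)=0 chase 'c': 0 ⇒ 0;  out=∅∪out(0)=∅
  fail(2) 'ac': from fail(1)=0 chase 'c': 0 ⇒ 13;  out=∅∪out(13)=∅
  fail(8) 'bb': from fail(7)=0 chase 'b': 0 ⇒ 7;  out=∅∪out(7)=∅
  fail(14) 'cb': from fail(13)=0 chase 'b': 0 ⇒ 7;  out=∅∪out(7)=∅
  fail(18) 'ca': from fail(13)=0 chase 'a': 0 ⇒ 1;  out=∅∪out(1)=∅
  fail(23) 'cc': from fail(13)=0 chase 'c': 0 ⇒ 13;  out=∅∪out(13)=∅
  fail(25) 'bc': from fail(7)=0 chase 'c': 0 ⇒ 13;  out=∅∪out(13)=∅
  fail(3) 'acb': from fail(2)=13 chase 'b': 13 ⇒ 14;  out=∅∪out(14)=∅
  fail(9) 'bbc': from fail(8)=7 chase 'c': 7 ⇒ 25;  out=∅∪out(25)=∅
  fail(15) 'cbb': from fail(14)=7 chase 'b': 7 ⇒ 8;  out=∅∪out(8)=∅
  fail(19) 'cab': from fail(18)=1 chase 'b': 1→0 ⇒ 7;  out=∅∪out(7)=∅
  fail(24) 'cca': from fail(23)=13 chase 'a': 13 ⇒ 18;  out={4}∪out(18)={4}
  fail(26) 'bcc': from fail(25)=13 chase 'c': 13 ⇒ 23;  out=∅∪out(23)=∅
  fail(28) 'bca': from fail(25)=13 chase 'a': 13 ⇒ 18;  out=∅∪out(18)=∅
  fail(30) 'caa': from fail(18)=1 chase 'a': 1→0 ⇒ 1;  out={7}∪out(1)={7}
  fail(4) 'acbc': from fail(3)=14 chase 'c': 14→7 ⇒ 25;  out=∅∪out(25)=∅
  fail(10) 'bbca': from fail(9)=25 chase 'a': 25 ⇒ 28;  out=∅∪out(28)=∅
  fail(16) 'cbba': from fail(15)=8 chase 'a': 8→7→0 ⇒ 1;  out=∅∪out(1)=∅
  fail(20) 'caba': from fail(19)=7 chase 'a': 7→0 ⇒ 1;  out=∅∪out(1)=∅
  fail(27) 'bcca': from fail(26)=23 chase 'a': 23 ⇒ 24;  out={5}∪out(24)={4,5}
  fail(29) 'bcaa': from fail(28)=18 chase 'a': 18 ⇒ 30;  out={6}∪out(30)={6,7}
  fail(5) 'acbca': from fail(4)=25 chase 'a': 25 ⇒ 28;  out=∅∪out(28)=∅
  fail(11) 'bbcab': from fail(10)=28 chase 'b': 28→18 ⇒ 19;  out=∅∪out(19)=∅
  fail(17) 'cbbaa': from fail(16)=1 chase 'a': 1→0 ⇒ 1;  out={2}∪out(1)={2}
  fail(21) 'cabab': from fail(20)=1 chase 'b': 1→0 ⇒ 7;  out=∅∪out(7)=∅
  fail(6) 'acbcaa': from fail(5)=28 chase 'a': 28 ⇒ 29;  out={0}∪out(29)={0,6,7}
  fail(12) 'bbcaba': from fail(11)=19 chase 'a': 19 ⇒ 20;  out={1}∪out(20)={1}
  fail(22) 'cababb': from fail(21)=7 chase 'b': 7 ⇒ 8;  out={3}∪out(8)={3}

Scan:
[0] read 'b'  n0⇒n7
[1] read 'c'  n7⇒n25
[2] read 'c'  n25⇒n26
[3] read 'a'  n26⇒n27  ** P4@[1:3],P5@[0:3]
[4] read 'c'  n27⇒n2 (via fail)
[5] read 'c'  n2⇒n23 (via fail)
[6] read 'b'  n23⇒n14 (via fail)
[7] read 'c'  n14⇒n25 (via fail)
[8] read 'a'  n25⇒n28
[9] read 'b'  n28⇒n19 (via fail)
[10] read 'a'  n19⇒n20
[11] read 'b'  n20⇒n21
[12] read 'b'  n21⇒n22  ** P3@[7:12]
[13] read 'a'  n22⇒n1 (via fail)
[14] read 'a'  n1⇒n1 (via fail)
[15] read 'c'  n1⇒n2
[16] read 'b'  n2⇒n3
[17] read 'c'  n3⇒n4
[18] read 'a'  n4⇒n5
[19] read 'a'  n5⇒n6  ** P0@[14:19],P6@[16:19],P7@[17:19]
[20] read 'b'  n6⇒n7 (via fail)
[21] read 'c'  n7⇒n25
[22] read 'a'  n25⇒n28
[23] read 'a'  n28⇒n29  ** P6@[20:23],P7@[21:23]
[24] read 'a'  n29⇒n1 (via fail)
[25] read 'a'  n1⇒n1 (via fail)
[26] read 'c'  n1⇒n2
[27] read 'a'  n2⇒n18 (via fail)
[28] read 'a'  n18⇒n30  ** P7@[26:28]
[29] read 'a'  n30⇒n1 (via fail)
[30] read 'b'  n1⇒n7 (via fail)
[31] read 'c'  n7⇒n25
[32] read 'c'  n25⇒n26
[33] read 'a'  n26⇒n27  ** P4@[31:33],P5@[30:33]
[34] read 'a'  n27⇒n30 (via fail)  ** P7@[32:34]
[35] read 'b'  n30⇒n7 (via fail)
[36] read 'c'  n7⇒n25
[37] read 'c'  n25⇒n26
[38] read 'a'  n26⇒n27  ** P4@[36:38],P5@[35:38]
[39] read 'a'  n27⇒n30 (via fail)  ** P7@[37:39]
[40] read 'c'  n30⇒n2 (via fail)
[41] read 'a'  n2⇒n18 (via fail)
[42] read 'b'  n18⇒n19
[43] read 'a'  n19⇒n20
[44] read 'b'  n20⇒n21
[45] read 'b'  n21⇒n22  ** P3@[40:45]
[46] read 'b'  n22⇒n8 (via fail)
[47] read 'b'  n8⇒n8 (via fail)
[48] read 'c'  n8⇒n9
[49] read 'c'  n9⇒n26 (via fail)
[50] read 'a'  n26⇒n27  ** P4@[48:50],P5@[47:50]
[51] read 'c'  n27⇒n2 (via fail)
[52] read 'c'  n2⇒n23 (via fail)
[53] read 'a'  n23⇒n24  ** P4@[51:53]
[54] read 'c'  n24⇒n2 (via fail)
[55] read 'a'  n2⇒n18 (via fail)
[56] read 'b'  n18⇒n19
[57] read 'a'  n19⇒n20
[58] read 'b'  n20⇒n21
[59] read 'b'  n21⇒n22  ** P3@[54:59]
[60] read 'b'  n22⇒n8 (via fail)
[61] read 'c'  n8⇒n9
[62] read 'a'  n9⇒n10
[63] read 'a'  n10⇒n29 (via fail)  ** P6@[60:63],P7@[61:63]
[64] read 'a'  n29⇒n1 (via fail)
[65] read 'c'  n1⇒n2
[66] read 'b'  n2⇒n3
[67] read 'c'  n3⇒n4
[68] read 'a'  n4⇒n5
[69] read 'a'  n5⇒n6  ** P0@[64:69],P6@[66:69],P7@[67:69]
[70] read 'b'  n6⇒n7 (via fail)
[71] read 'c'  n7⇒n25
[72] read 'c'  n25⇒n26
[73] read 'b'  n26⇒n14 (via fail)
[74] read 'b'  n14⇒n15
[75] read 'a'  n15⇒n16
[76] read 'a'  n16⇒n17  ** P2@[72:76]
[77] read 'b'  n17⇒n7 (via fail)

Result: [[3,4],[3,5],[12,3],[19,0],[19,6],[19,7],[23,6],[23,7],[28,7],[33,4],[33,5],[34,7],[38,4],[38,5],[39,7],[45,3],[50,4],[50,5],[53,4],[59,3],[63,6],[63,7],[69,0],[69,6],[69,7],[76,2]]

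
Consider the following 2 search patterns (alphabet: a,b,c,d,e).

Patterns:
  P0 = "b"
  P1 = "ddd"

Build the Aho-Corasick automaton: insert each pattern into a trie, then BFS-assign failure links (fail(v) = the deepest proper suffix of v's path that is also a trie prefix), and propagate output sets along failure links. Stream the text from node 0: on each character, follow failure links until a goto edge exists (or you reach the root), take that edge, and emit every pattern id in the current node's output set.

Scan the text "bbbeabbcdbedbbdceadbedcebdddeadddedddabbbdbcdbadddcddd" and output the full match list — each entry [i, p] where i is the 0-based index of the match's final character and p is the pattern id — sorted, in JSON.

Build:
Trie (insert patterns):
  n0 'ε': b→1 d→2
  n1 'b': ·  ←P0
  n2 'd': d→3
  n3 'dd': d→4
  n4 'ddd': ·  ←P1

Failure links (BFS by depth):
  n1('b'): parent n0 fail=0; on 'b' 0 → fail=0;  out {0}∪∅={0}
  n2('d'): parent n0 fail=0; on 'd' 0 → fail=0;  out ∅∪∅=∅
  n3('dd'): parent n2 fail=0; on 'd' 0 → fail=2;  out ∅∪∅=∅
  n4('ddd'): parent n3 fail=2; on 'd' 2 → fail=3;  out {1}∪∅={1}

Run:
[0] read 'b'  n0⇒n1  → match P0@[0:0]
[1] read 'b'  n1⇒n1 (via fail)  → match P0@[1:1]
[2] read 'b'  n1⇒n1 (via fail)  → match P0@[2:2]
[3] read 'e'  n1⇒n0 (via fail)
[4] read 'a'  n0⇒n0
[5] read 'b'  n0⇒n1  → match P0@[5:5]
[6] read 'b'  n1⇒n1 (via fail)  → match P0@[6:6]
[7] read 'c'  n1⇒n0 (via fail)
[8] read 'd'  n0⇒n2
[9] read 'b'  n2⇒n1 (via fail)  → match P0@[9:9]
[10] read 'e'  n1⇒n0 (via fail)
[11] read 'd'  n0⇒n2
[12] read 'b'  n2⇒n1 (via fail)  → match P0@[12:12]
[13] read 'b'  n1⇒n1 (via fail)  → match P0@[13:13]
[14] read 'd'  n1⇒n2 (via fail)
[15] read 'c'  n2⇒n0 (via fail)
[16] read 'e'  n0⇒n0
[17] read 'a'  n0⇒n0
[18] read 'd'  n0⇒n2
[19] read 'b'  n2⇒n1 (via fail)  → match P0@[19:19]
[20] read 'e'  n1⇒n0 (via fail)
[21] read 'd'  n0⇒n2
[22] read 'c'  n2⇒n0 (via fail)
[23] read 'e'  n0⇒n0
[24] read 'b'  n0⇒n1  → match P0@[24:24]
[25] read 'd'  n1⇒n2 (via fail)
[26] read 'd'  n2⇒n3
[27] read 'd'  n3⇒n4  → match P1@[25:27]
[28] read 'e'  n4⇒n0 (via fail)
[29] read 'a'  n0⇒n0
[30] read 'd'  n0⇒n2
[31] read 'd'  n2⇒n3
[32] read 'd'  n3⇒n4  → match P1@[30:32]
[33] read 'e'  n4⇒n0 (via fail)
[34] read 'd'  n0⇒n2
[35] read 'd'  n2⇒n3
[36] read 'd'  n3⇒n4  → match P1@[34:36]
[37] read 'a'  n4⇒n0 (via fail)
[38] read 'b'  n0⇒n1  → match P0@[38:38]
[39] read 'b'  n1⇒n1 (via fail)  → match P0@[39:39]
[40] read 'b'  n1⇒n1 (via fail)  → match P0@[40:40]
[41] read 'd'  n1⇒n2 (via fail)
[42] read 'b'  n2⇒n1 (via fail)  → match P0@[42:42]
[43] read 'c'  n1⇒n0 (via fail)
[44] read 'd'  n0⇒n2
[45] read 'b'  n2⇒n1 (via fail)  → match P0@[45:45]
[46] read 'a'  n1⇒n0 (via fail)
[47] read 'd'  n0⇒n2
[48] read 'd'  n2⇒n3
[49] read 'd'  n3⇒n4  → match P1@[47:49]
[50] read 'c'  n4⇒n0 (via fail)
[51] read 'd'  n0⇒n2
[52] read 'd'  n2⇒n3
[53] read 'd'  n3⇒n4  → match P1@[51:53]

Result: [[0,0],[1,0],[2,0],[5,0],[6,0],[9,0],[12,0],[13,0],[19,0],[24,0],[27,1],[32,1],[36,1],[38,0],[39,0],[40,0],[42,0],[45,0],[49,1],[53,1]]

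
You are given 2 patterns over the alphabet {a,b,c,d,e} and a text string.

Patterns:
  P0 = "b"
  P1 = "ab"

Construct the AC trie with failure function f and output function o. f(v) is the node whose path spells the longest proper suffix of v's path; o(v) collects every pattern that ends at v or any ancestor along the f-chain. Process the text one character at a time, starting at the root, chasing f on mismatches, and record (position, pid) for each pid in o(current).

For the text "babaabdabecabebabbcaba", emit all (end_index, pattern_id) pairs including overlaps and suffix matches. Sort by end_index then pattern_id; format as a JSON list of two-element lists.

Build:
Trie (insert patterns):
  0='ε' goto a→2 b→1
  1='b' goto ·  ←P0
  2='a' goto b→3
  3='ab' goto ·  ←P1

BFS fail/out derivation:
  n1('b'): parent n0 fail=0; on 'b' 0 → fail=0;  out {0}∪∅={0}
  n2('a'): parent n0 fail=0; on 'a' 0 → fail=0;  out ∅∪∅=∅
  n3('ab'): parent n2 fail=0; on 'b' 0 → fail=1;  out {1}∪{0}={0,1}

Scan:
[0] read 'b'  n0⇒n1  ** P0@[0:0]
[1] read 'a'  n1⇒n2 (fail-walked)
[2] read 'b'  n2⇒n3  ** P0@[2:2],P1@[1:2]
[3] read 'a'  n3⇒n2 (fail-walked)
[4] read 'a'  n2⇒n2 (fail-walked)
[5] read 'b'  n2⇒n3  ** P0@[5:5],P1@[4:5]
[6] read 'd'  n3⇒n0 (fail-walked)
[7] read 'a'  n0⇒n2
[8] read 'b'  n2⇒n3  ** P0@[8:8],P1@[7:8]
[9] read 'e'  n3⇒n0 (fail-walked)
[10] read 'c'  n0⇒n0
[11] read 'a'  n0⇒n2
[12] read 'b'  n2⇒n3  ** P0@[12:12],P1@[11:12]
[13] read 'e'  n3⇒n0 (fail-walked)
[14] read 'b'  n0⇒n1  ** P0@[14:14]
[15] read 'a'  n1⇒n2 (fail-walked)
[16] read 'b'  n2⇒n3  ** P0@[16:16],P1@[15:16]
[17] read 'b'  n3⇒n1 (fail-walked)  ** P0@[17:17]
[18] read 'c'  n1⇒n0 (fail-walked)
[19] read 'a'  n0⇒n2
[20] read 'b'  n2⇒n3  ** P0@[20:20],P1@[19:20]
[21] read 'a'  n3⇒n2 (fail-walked)

All matches (sorted): [[0,0],[2,0],[2,1],[5,0],[5,1],[8,0],[8,1],[12,0],[12,1],[14,0],[16,0],[16,1],[17,0],[20,0],[20,1]]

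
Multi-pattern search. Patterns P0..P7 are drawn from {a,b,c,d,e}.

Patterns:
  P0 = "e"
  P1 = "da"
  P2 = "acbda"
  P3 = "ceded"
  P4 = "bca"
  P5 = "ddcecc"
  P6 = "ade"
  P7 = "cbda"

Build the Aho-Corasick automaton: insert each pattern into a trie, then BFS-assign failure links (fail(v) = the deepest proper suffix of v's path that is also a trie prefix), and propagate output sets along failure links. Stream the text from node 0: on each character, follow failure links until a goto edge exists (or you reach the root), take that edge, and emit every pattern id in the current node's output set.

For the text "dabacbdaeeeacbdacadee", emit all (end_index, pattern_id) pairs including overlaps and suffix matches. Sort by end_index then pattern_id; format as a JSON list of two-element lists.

Build:
Trie nodes:
  0='ε' goto a→4 b→14 c→9 d→2 e→1
  1='e' goto ·  [P0 ends]
  2='d' goto a→3 d→17
  3='da' goto ·  [P1 ends]
  4='a' goto c→5 d→22
  5='ac' goto b→6
  6='acb' goto d→7
  7='acbd' goto a→8
  8='acbda' goto ·  [P2 ends]
  9='c' goto b→24 e→10
  10='ce' goto d→11
  11='ced' goto e→12
  12='cede' goto d→13
  13='ceded' goto ·  [P3 ends]
  14='b' goto c→15
  15='bc' goto a→16
  16='bca' goto ·  [P4 ends]
  17='dd' goto c→18
  18='ddc' goto e→19
  19='ddce' goto c→20
  20='ddcec' goto c→21
  21='ddcecc' goto ·  [P5 ends]
  22='ad' goto e→23
  23='ade' goto ·  [P6 ends]
  24='cb' goto d→25
  25='cbd' goto a→26
  26='cbda' goto ·  [P7 ends]

Failure links (BFS by depth):
  fail(1) 'e': from fail(0)=0 chase 'e': 0 ⇒ 0;  out={0}∪out(0)={0}
  fail(2) 'd': from fail(0)=0 chase 'd': 0 ⇒ 0;  out=∅∪out(0)=∅
  fail(4) 'a': from fail(0)=0 chase 'a': 0 ⇒ 0;  out=∅∪out(0)=∅
  fail(9) 'c': from fail(0)=0 chase 'c': 0 ⇒ 0;  out=∅∪out(0)=∅
  fail(14) 'b': from fail(0)=0 chase 'b': 0 ⇒ 0;  out=∅∪out(0)=∅
  fail(3) 'da': from fail(2)=0 chase 'a': 0 ⇒ 4;  out={1}∪out(4)={1}
  fail(5) 'ac': from fail(4)=0 chase 'c': 0 ⇒ 9;  out=∅∪out(9)=∅
  fail(10) 'ce': from fail(9)=0 chase 'e': 0 ⇒ 1;  out=∅∪out(1)={0}
  fail(15) 'bc': from fail(14)=0 chase 'c': 0 ⇒ 9;  out=∅∪out(9)=∅
  fail(17) 'dd': from fail(2)=0 chase 'd': 0 ⇒ 2;  out=∅∪out(2)=∅
  fail(22) 'ad': from fail(4)=0 chase 'd': 0 ⇒ 2;  out=∅∪out(2)=∅
  fail(24) 'cb': from fail(9)=0 chase 'b': 0 ⇒ 14;  out=∅∪out(14)=∅
  fail(6) 'acb': from fail(5)=9 chase 'b': 9 ⇒ 24;  out=∅∪out(24)=∅
  fail(11) 'ced': from fail(10)=1 chase 'd': 1→0 ⇒ 2;  out=∅∪out(2)=∅
  fail(16) 'bca': from fail(15)=9 chase 'a': 9→0 ⇒ 4;  out={4}∪out(4)={4}
  fail(18) 'ddc': from fail(17)=2 chase 'c': 2→0 ⇒ 9;  out=∅∪out(9)=∅
  fail(23) 'ade': from fail(22)=2 chase 'e': 2→0 ⇒ 1;  out={6}∪out(1)={0,6}
  fail(25) 'cbd': from fail(24)=14 chase 'd': 14→0 ⇒ 2;  out=∅∪out(2)=∅
  fail(7) 'acbd': from fail(6)=24 chase 'd': 24 ⇒ 25;  out=∅∪out(25)=∅
  fail(12) 'cede': from fail(11)=2 chase 'e': 2→0 ⇒ 1;  out=∅∪out(1)={0}
  fail(19) 'ddce': from fail(18)=9 chase 'e': 9 ⇒ 10;  out=∅∪out(10)={0}
  fail(26) 'cbda': from fail(25)=2 chase 'a': 2 ⇒ 3;  out={7}∪out(3)={1,7}
  fail(8) 'acbda': from fail(7)=25 chase 'a': 25 ⇒ 26;  out={2}∪out(26)={1,2,7}
  fail(13) 'ceded': from fail(12)=1 chase 'd': 1→0 ⇒ 2;  out={3}∪out(2)={3}
  fail(20) 'ddcec': from fail(19)=10 chase 'c': 10→1→0 ⇒ 9;  out=∅∪out(9)=∅
  fail(21) 'ddcecc': from fail(20)=9 chase 'c': 9→0 ⇒ 9;  out={5}∪out(9)={5}

Scan:
pos 0 'd': at 2
pos 1 'a': at 3  emit P1@[0:1]
pos 2 'b': at 14 ·f
pos 3 'a': at 4 ·f
pos 4 'c': at 5
pos 5 'b': at 6
pos 6 'd': at 7
pos 7 'a': at 8  emit P1@[6:7],P2@[3:7],P7@[4:7]
pos 8 'e': at 1 ·f  emit P0@[8:8]
pos 9 'e': at 1 ·f  emit P0@[9:9]
pos 10 'e': at 1 ·f  emit P0@[10:10]
pos 11 'a': at 4 ·f
pos 12 'c': at 5
pos 13 'b': at 6
pos 14 'd': at 7
pos 15 'a': at 8  emit P1@[14:15],P2@[11:15],P7@[12:15]
pos 16 'c': at 5 ·f
pos 17 'a': at 4 ·f
pos 18 'd': at 22
pos 19 'e': at 23  emit P0@[19:19],P6@[17:19]
pos 20 'e': at 1 ·f  emit P0@[20:20]

Matches: [[1,1],[7,1],[7,2],[7,7],[8,0],[9,0],[10,0],[15,1],[15,2],[15,7],[19,0],[19,6],[20,0]]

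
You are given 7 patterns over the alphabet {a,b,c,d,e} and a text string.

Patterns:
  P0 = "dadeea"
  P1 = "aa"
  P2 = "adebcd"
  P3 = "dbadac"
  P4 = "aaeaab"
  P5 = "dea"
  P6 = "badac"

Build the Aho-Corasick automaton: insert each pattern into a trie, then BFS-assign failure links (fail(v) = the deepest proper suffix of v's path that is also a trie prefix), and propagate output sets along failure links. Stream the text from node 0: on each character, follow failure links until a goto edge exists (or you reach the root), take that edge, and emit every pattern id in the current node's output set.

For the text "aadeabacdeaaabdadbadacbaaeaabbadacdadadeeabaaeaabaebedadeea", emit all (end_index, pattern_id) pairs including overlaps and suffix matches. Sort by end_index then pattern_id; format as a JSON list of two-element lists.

Construct AC machine:
Trie nodes:
  n0 'ε': a→7 b→25 d→1
  n1 'd': a→2 b→14 e→23
  n2 'da': d→3
  n3 'dad': e→4
  n4 'dade': e→5
  n5 'dadee': a→6
  n6 'dadeea': ·  ←P0
  n7 'a': a→8 d→9
  n8 'aa': e→19  ←P1
  n9 'ad': e→10
  n10 'ade': b→11
  n11 'adeb': c→12
  n12 'adebc': d→13
  n13 'adebcd': ·  ←P2
  n14 'db': a→15
  n15 'dba': d→16
  n16 'dbad': a→17
  n17 'dbada': c→18
  n18 'dbadac': ·  ←P3
  n19 'aae': a→20
  n20 'aaea': a→21
  n21 'aaeaa': b→22
  n22 'aaeaab': ·  ←P4
  n23 'de': a→24
  n24 'dea': ·  ←P5
  n25 'b': a→26
  n26 'ba': d→27
  n27 'bad': a→28
  n28 'bada': c→29
  n29 'badac': ·  ←P6

BFS fail/out derivation:
  fail(1) 'd': from fail(0)=0 chase 'd': 0 ⇒ 0;  out=∅∪out(0)=∅
  fail(7) 'a': from fail(0)=0 chase 'a': 0 ⇒ 0;  out=∅∪out(0)=∅
  fail(25) 'b': from fail(0)=0 chase 'b': 0 ⇒ 0;  out=∅∪out(0)=∅
  fail(2) 'da': from fail(1)=0 chase 'a': 0 ⇒ 7;  out=∅∪out(7)=∅
  fail(8) 'aa': from fail(7)=0 chase 'a': 0 ⇒ 7;  out={1}∪out(7)={1}
  fail(9) 'ad': from fail(7)=0 chase 'd': 0 ⇒ 1;  out=∅∪out(1)=∅
  fail(14) 'db': from fail(1)=0 chase 'b': 0 ⇒ 25;  out=∅∪out(25)=∅
  fail(23) 'de': from fail(1)=0 chase 'e': 0 ⇒ 0;  out=∅∪out(0)=∅
  fail(26) 'ba': from fail(25)=0 chase 'a': 0 ⇒ 7;  out=∅∪out(7)=∅
  fail(3) 'dad': from fail(2)=7 chase 'd': 7 ⇒ 9;  out=∅∪out(9)=∅
  fail(10) 'ade': from fail(9)=1 chase 'e': 1 ⇒ 23;  out=∅∪out(23)=∅
  fail(15) 'dba': from fail(14)=25 chase 'a': 25 ⇒ 26;  out=∅∪out(26)=∅
  fail(19) 'aae': from fail(8)=7 chase 'e': 7→0 ⇒ 0;  out=∅∪out(0)=∅
  fail(24) 'dea': from fail(23)=0 chase 'a': 0 ⇒ 7;  out={5}∪out(7)={5}
  fail(27) 'bad': from fail(26)=7 chase 'd': 7 ⇒ 9;  out=∅∪out(9)=∅
  fail(4) 'dade': from fail(3)=9 chase 'e': 9 ⇒ 10;  out=∅∪out(10)=∅
  fail(11) 'adeb': from fail(10)=23 chase 'b': 23→0 ⇒ 25;  out=∅∪out(25)=∅
  fail(16) 'dbad': from fail(15)=26 chase 'd': 26 ⇒ 27;  out=∅∪out(27)=∅
  fail(20) 'aaea': from fail(19)=0 chase 'a': 0 ⇒ 7;  out=∅∪out(7)=∅
  fail(28) 'bada': from fail(27)=9 chase 'a': 9→1 ⇒ 2;  out=∅∪out(2)=∅
  fail(5) 'dadee': from fail(4)=10 chase 'e': 10→23→0 ⇒ 0;  out=∅∪out(0)=∅
  fail(12) 'adebc': from fail(11)=25 chase 'c': 25→0 ⇒ 0;  out=∅∪out(0)=∅
  fail(17) 'dbada': from fail(16)=27 chase 'a': 27 ⇒ 28;  out=∅∪out(28)=∅
  fail(21) 'aaeaa': from fail(20)=7 chase 'a': 7 ⇒ 8;  out=∅∪out(8)={1}
  fail(29) 'badac': from fail(28)=2 chase 'c': 2→7→0 ⇒ 0;  out={6}∪out(0)={6}
  fail(6) 'dadeea': from fail(5)=0 chase 'a': 0 ⇒ 7;  out={0}∪out(7)={0}
  fail(13) 'adebcd': from fail(12)=0 chase 'd': 0 ⇒ 1;  out={2}∪out(1)={2}
  fail(18) 'dbadac': from fail(17)=28 chase 'c': 28 ⇒ 29;  out={3}∪out(29)={3,6}
  fail(22) 'aaeaab': from fail(21)=8 chase 'b': 8→7→0 ⇒ 25;  out={4}∪out(25)={4}

Run:
[0] read 'a'  n0⇒n7
[1] read 'a'  n7⇒n8  emit P1@[0:1]
[2] read 'd'  n8⇒n9 ·f
[3] read 'e'  n9⇒n10
[4] read 'a'  n10⇒n24 ·f  emit P5@[2:4]
[5] read 'b'  n24⇒n25 ·f
[6] read 'a'  n25⇒n26
[7] read 'c'  n26⇒n0 ·f
[8] read 'd'  n0⇒n1
[9] read 'e'  n1⇒n23
[10] read 'a'  n23⇒n24  emit P5@[8:10]
[11] read 'a'  n24⇒n8 ·f  emit P1@[10:11]
[12] read 'a'  n8⇒n8 ·f  emit P1@[11:12]
[13] read 'b'  n8⇒n25 ·f
[14] read 'd'  n25⇒n1 ·f
[15] read 'a'  n1⇒n2
[16] read 'd'  n2⇒n3
[17] read 'b'  n3⇒n14 ·f
[18] read 'a'  n14⇒n15
[19] read 'd'  n15⇒n16
[20] read 'a'  n16⇒n17
[21] read 'c'  n17⇒n18  emit P3@[16:21],P6@[17:21]
[22] read 'b'  n18⇒n25 ·f
[23] read 'a'  n25⇒n26
[24] read 'a'  n26⇒n8 ·f  emit P1@[23:24]
[25] read 'e'  n8⇒n19
[26] read 'a'  n19⇒n20
[27] read 'a'  n20⇒n21  emit P1@[26:27]
[28] read 'b'  n21⇒n22  emit P4@[23:28]
[29] read 'b'  n22⇒n25 ·f
[30] read 'a'  n25⇒n26
[31] read 'd'  n26⇒n27
[32] read 'a'  n27⇒n28
[33] read 'c'  n28⇒n29  emit P6@[29:33]
[34] read 'd'  n29⇒n1 ·f
[35] read 'a'  n1⇒n2
[36] read 'd'  n2⇒n3
[37] read 'a'  n3⇒n2 ·f
[38] read 'd'  n2⇒n3
[39] read 'e'  n3⇒n4
[40] read 'e'  n4⇒n5
[41] read 'a'  n5⇒n6  emit P0@[36:41]
[42] read 'b'  n6⇒n25 ·f
[43] read 'a'  n25⇒n26
[44] read 'a'  n26⇒n8 ·f  emit P1@[43:44]
[45] read 'e'  n8⇒n19
[46] read 'a'  n19⇒n20
[47] read 'a'  n20⇒n21  emit P1@[46:47]
[48] read 'b'  n21⇒n22  emit P4@[43:48]
[49] read 'a'  n22⇒n26 ·f
[50] read 'e'  n26⇒n0 ·f
[51] read 'b'  n0⇒n25
[52] read 'e'  n25⇒n0 ·f
[53] read 'd'  n0⇒n1
[54] read 'a'  n1⇒n2
[55] read 'd'  n2⇒n3
[56] read 'e'  n3⇒n4
[57] read 'e'  n4⇒n5
[58] read 'a'  n5⇒n6  emit P0@[53:58]

All matches (sorted): [[1,1],[4,5],[10,5],[11,1],[12,1],[21,3],[21,6],[24,1],[27,1],[28,4],[33,6],[41,0],[44,1],[47,1],[48,4],[58,0]]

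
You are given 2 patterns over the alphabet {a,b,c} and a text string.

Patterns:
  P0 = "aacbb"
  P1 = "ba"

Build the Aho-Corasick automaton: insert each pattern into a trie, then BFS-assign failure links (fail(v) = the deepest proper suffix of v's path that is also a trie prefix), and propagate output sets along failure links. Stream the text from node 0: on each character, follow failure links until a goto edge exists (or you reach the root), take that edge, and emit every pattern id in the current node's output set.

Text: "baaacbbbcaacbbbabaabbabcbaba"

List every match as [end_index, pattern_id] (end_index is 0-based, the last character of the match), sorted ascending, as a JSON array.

Build automaton:
Trie nodes:
  0='ε' goto a→1 b→6
  1='a' goto a→2
  2='aa' goto c→3
  3='aac' goto b→4
  4='aacb' goto b→5
  5='aacbb' goto ·  ←P0
  6='b' goto a→7
  7='ba' goto ·  ←P1

BFS fail/out derivation:
  n1('a'): parent n0 fail=0; on 'a' 0 → fail=0;  out ∅∪∅=∅
  n6('b'): parent n0 fail=0; on 'b' 0 → fail=0;  out ∅∪∅=∅
  n2('aa'): parent n1 fail=0; on 'a' 0 → fail=1;  out ∅∪∅=∅
  n7('ba'): parent n6 fail=0; on 'a' 0 → fail=1;  out {1}∪∅={1}
  n3('aac'): parent n2 fail=1; on 'c' 1→0 → fail=0;  out ∅∪∅=∅
  n4('aacb'): parent n3 fail=0; on 'b' 0 → fail=6;  out ∅∪∅=∅
  n5('aacbb'): parent n4 fail=6; on 'b' 6→0 → fail=6;  out {0}∪∅={0}

Text stream:
pos 0 'b': at 6
pos 1 'a': at 7  → match P1@[0:1]
pos 2 'a': at 2 (fail-walked)
pos 3 'a': at 2 (fail-walked)
pos 4 'c': at 3
pos 5 'b': at 4
pos 6 'b': at 5  → match P0@[2:6]
pos 7 'b': at 6 (fail-walked)
pos 8 'c': at 0 (fail-walked)
pos 9 'a': at 1
pos 10 'a': at 2
pos 11 'c': at 3
pos 12 'b': at 4
pos 13 'b': at 5  → match P0@[9:13]
pos 14 'b': at 6 (fail-walked)
pos 15 'a': at 7  → match P1@[14:15]
pos 16 'b': at 6 (fail-walked)
pos 17 'a': at 7  → match P1@[16:17]
pos 18 'a': at 2 (fail-walked)
pos 19 'b': at 6 (fail-walked)
pos 20 'b': at 6 (fail-walked)
pos 21 'a': at 7  → match P1@[20:21]
pos 22 'b': at 6 (fail-walked)
pos 23 'c': at 0 (fail-walked)
pos 24 'b': at 6
pos 25 'a': at 7  → match P1@[24:25]
pos 26 'b': at 6 (fail-walked)
pos 27 'a': at 7  → match P1@[26:27]

Result: [[1,1],[6,0],[13,0],[15,1],[17,1],[21,1],[25,1],[27,1]]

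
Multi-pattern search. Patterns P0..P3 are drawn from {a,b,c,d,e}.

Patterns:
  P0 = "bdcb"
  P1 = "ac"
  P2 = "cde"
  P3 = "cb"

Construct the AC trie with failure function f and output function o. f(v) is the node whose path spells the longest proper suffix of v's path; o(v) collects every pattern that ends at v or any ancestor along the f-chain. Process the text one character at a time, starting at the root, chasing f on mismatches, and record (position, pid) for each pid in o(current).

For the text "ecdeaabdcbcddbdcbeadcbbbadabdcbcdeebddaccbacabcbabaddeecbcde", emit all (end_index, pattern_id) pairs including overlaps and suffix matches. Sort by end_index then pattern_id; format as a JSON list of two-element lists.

Build:
Trie nodes:
  0='ε' goto a→5 b→1 c→7
  1='b' goto d→2
  2='bd' goto c→3
  3='bdc' goto b→4
  4='bdcb' goto ·  [P0 ends]
  5='a' goto c→6
  6='ac' goto ·  [P1 ends]
  7='c' goto b→10 d→8
  8='cd' goto e→9
  9='cde' goto ·  [P2 ends]
  10='cb' goto ·  [P3 ends]

BFS fail/out derivation:
  n1('b'): parent n0 fail=0; on 'b' 0 → fail=0;  out ∅∪∅=∅
  n5('a'): parent n0 fail=0; on 'a' 0 → fail=0;  out ∅∪∅=∅
  n7('c'): parent n0 fail=0; on 'c' 0 → fail=0;  out ∅∪∅=∅
  n2('bd'): parent n1 fail=0; on 'd' 0 → fail=0;  out ∅∪∅=∅
  n6('ac'): parent n5 fail=0; on 'c' 0 → fail=7;  out {1}∪∅={1}
  n8('cd'): parent n7 fail=0; on 'd' 0 → fail=0;  out ∅∪∅=∅
  n10('cb'): parent n7 fail=0; on 'b' 0 → fail=1;  out {3}∪∅={3}
  n3('bdc'): parent n2 fail=0; on 'c' 0 → fail=7;  out ∅∪∅=∅
  n9('cde'): parent n8 fail=0; on 'e' 0 → fail=0;  out {2}∪∅={2}
  n4('bdcb'): parent n3 fail=7; on 'b' 7 → fail=10;  out {0}∪{3}={0,3}

Scan:
i=0 'e': node 0→0
i=1 'c': node 0→7
i=2 'd': node 7→8
i=3 'e': node 8→9  emit P2@[1:3]
i=4 'a': node 9→5 (via fail)
i=5 'a': node 5→5 (via fail)
i=6 'b': node 5→1 (via fail)
i=7 'd': node 1→2
i=8 'c': node 2→3
i=9 'b': node 3→4  emit P0@[6:9],P3@[8:9]
i=10 'c': node 4→7 (via fail)
i=11 'd': node 7→8
i=12 'd': node 8→0 (via fail)
i=13 'b': node 0→1
i=14 'd': node 1→2
i=15 'c': node 2→3
i=16 'b': node 3→4  emit P0@[13:16],P3@[15:16]
i=17 'e': node 4→0 (via fail)
i=18 'a': node 0→5
i=19 'd': node 5→0 (via fail)
i=20 'c': node 0→7
i=21 'b': node 7→10  emit P3@[20:21]
i=22 'b': node 10→1 (via fail)
i=23 'b': node 1→1 (via fail)
i=24 'a': node 1→5 (via fail)
i=25 'd': node 5→0 (via fail)
i=26 'a': node 0→5
i=27 'b': node 5→1 (via fail)
i=28 'd': node 1→2
i=29 'c': node 2→3
i=30 'b': node 3→4  emit P0@[27:30],P3@[29:30]
i=31 'c': node 4→7 (via fail)
i=32 'd': node 7→8
i=33 'e': node 8→9  emit P2@[31:33]
i=34 'e': node 9→0 (via fail)
i=35 'b': node 0→1
i=36 'd': node 1→2
i=37 'd': node 2→0 (via fail)
i=38 'a': node 0→5
i=39 'c': node 5→6  emit P1@[38:39]
i=40 'c': node 6→7 (via fail)
i=41 'b': node 7→10  emit P3@[40:41]
i=42 'a': node 10→5 (via fail)
i=43 'c': node 5→6  emit P1@[42:43]
i=44 'a': node 6→5 (via fail)
i=45 'b': node 5→1 (via fail)
i=46 'c': node 1→7 (via fail)
i=47 'b': node 7→10  emit P3@[46:47]
i=48 'a': node 10→5 (via fail)
i=49 'b': node 5→1 (via fail)
i=50 'a': node 1→5 (via fail)
i=51 'd': node 5→0 (via fail)
i=52 'd': node 0→0
i=53 'e': node 0→0
i=54 'e': node 0→0
i=55 'c': node 0→7
i=56 'b': node 7→10  emit P3@[55:56]
i=57 'c': node 10→7 (via fail)
i=58 'd': node 7→8
i=59 'e': node 8→9  emit P2@[57:59]

Result: [[3,2],[9,0],[9,3],[16,0],[16,3],[21,3],[30,0],[30,3],[33,2],[39,1],[41,3],[43,1],[47,3],[56,3],[59,2]]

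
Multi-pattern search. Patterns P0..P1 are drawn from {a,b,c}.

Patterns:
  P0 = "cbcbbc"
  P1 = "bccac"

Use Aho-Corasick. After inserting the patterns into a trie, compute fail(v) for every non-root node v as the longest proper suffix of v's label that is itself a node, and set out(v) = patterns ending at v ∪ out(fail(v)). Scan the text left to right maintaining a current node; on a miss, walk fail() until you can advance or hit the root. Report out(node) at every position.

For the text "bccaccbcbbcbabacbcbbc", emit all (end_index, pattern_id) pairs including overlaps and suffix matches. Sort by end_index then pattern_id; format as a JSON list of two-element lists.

Build automaton:
Trie nodes:
  0='ε' goto b→7 c→1
  1='c' goto b→2
  2='cb' goto c→3
  3='cbc' goto b→4
  4='cbcb' goto b→5
  5='cbcbb' goto c→6
  6='cbcbbc' goto ·  ←P0
  7='b' goto c→8
  8='bc' goto c→9
  9='bcc' goto a→10
  10='bcca' goto c→11
  11='bccac' goto ·  ←P1

Failure links (BFS by depth):
  n1('c'): parent n0 fail=0; on 'c' 0 → fail=0;  out ∅∪∅=∅
  n7('b'): parent n0 fail=0; on 'b' 0 → fail=0;  out ∅∪∅=∅
  n2('cb'): parent n1 fail=0; on 'b' 0 → fail=7;  out ∅∪∅=∅
  n8('bc'): parent n7 fail=0; on 'c' 0 → fail=1;  out ∅∪∅=∅
  n3('cbc'): parent n2 fail=7; on 'c' 7 → fail=8;  out ∅∪∅=∅
  n9('bcc'): parent n8 fail=1; on 'c' 1→0 → fail=1;  out ∅∪∅=∅
  n4('cbcb'): parent n3 fail=8; on 'b' 8→1 → fail=2;  out ∅∪∅=∅
  n10('bcca'): parent n9 fail=1; on 'a' 1→0 → fail=0;  out ∅∪∅=∅
  n5('cbcbb'): parent n4 fail=2; on 'b' 2→7→0 → fail=7;  out ∅∪∅=∅
  n11('bccac'): parent n10 fail=0; on 'c' 0 → fail=1;  out {1}∪∅={1}
  n6('cbcbbc'): parent n5 fail=7; on 'c' 7 → fail=8;  out {0}∪∅={0}

Scan:
pos 0 'b': at 7
pos 1 'c': at 8
pos 2 'c': at 9
pos 3 'a': at 10
pos 4 'c': at 11  ** P1@[0:4]
pos 5 'c': at 1 (fail-walked)
pos 6 'b': at 2
pos 7 'c': at 3
pos 8 'b': at 4
pos 9 'b': at 5
pos 10 'c': at 6  ** P0@[5:10]
pos 11 'b': at 2 (fail-walked)
pos 12 'a': at 0 (fail-walked)
pos 13 'b': at 7
pos 14 'a': at 0 (fail-walked)
pos 15 'c': at 1
pos 16 'b': at 2
pos 17 'c': at 3
pos 18 'b': at 4
pos 19 'b': at 5
pos 20 'c': at 6  ** P0@[15:20]

All matches (sorted): [[4,1],[10,0],[20,0]]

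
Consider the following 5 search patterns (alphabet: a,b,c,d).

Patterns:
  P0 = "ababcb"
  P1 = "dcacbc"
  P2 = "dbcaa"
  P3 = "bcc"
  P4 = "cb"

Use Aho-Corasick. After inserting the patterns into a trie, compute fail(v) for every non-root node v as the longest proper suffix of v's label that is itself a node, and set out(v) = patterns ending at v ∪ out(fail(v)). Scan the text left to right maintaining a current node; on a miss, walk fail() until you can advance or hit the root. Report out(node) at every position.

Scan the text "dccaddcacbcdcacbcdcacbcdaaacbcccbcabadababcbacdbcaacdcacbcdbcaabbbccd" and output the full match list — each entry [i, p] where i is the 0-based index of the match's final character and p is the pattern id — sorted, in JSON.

Build:
Trie (insert patterns):
  0='ε' goto a→1 b→17 c→20 d→7
  1='a' goto b→2
  2='ab' goto a→3
  3='aba' goto b→4
  4='abab' goto c→5
  5='ababc' goto b→6
  6='ababcb' goto ·  [P0 ends]
  7='d' goto b→13 c→8
  8='dc' goto a→9
  9='dca' goto c→10
  10='dcac' goto b→11
  11='dcacb' goto c→12
  12='dcacbc' goto ·  [P1 ends]
  13='db' goto c→14
  14='dbc' goto a→15
  15='dbca' goto a→16
  16='dbcaa' goto ·  [P2 ends]
  17='b' goto c→18
  18='bc' goto c→19
  19='bcc' goto ·  [P3 ends]
  20='c' goto b→21
  21='cb' goto ·  [P4 ends]

Failure links (BFS by depth):
  n1('a'): parent n0 fail=0; on 'a' 0 → fail=0;  out ∅∪∅=∅
  n7('d'): parent n0 fail=0; on 'd' 0 → fail=0;  out ∅∪∅=∅
  n17('b'): parent n0 fail=0; on 'b' 0 → fail=0;  out ∅∪∅=∅
  n20('c'): parent n0 fail=0; on 'c' 0 → fail=0;  out ∅∪∅=∅
  n2('ab'): parent n1 fail=0; on 'b' 0 → fail=17;  out ∅∪∅=∅
  n8('dc'): parent n7 fail=0; on 'c' 0 → fail=20;  out ∅∪∅=∅
  n13('db'): parent n7 fail=0; on 'b' 0 → fail=17;  out ∅∪∅=∅
  n18('bc'): parent n17 fail=0; on 'c' 0 → fail=20;  out ∅∪∅=∅
  n21('cb'): parent n20 fail=0; on 'b' 0 → fail=17;  out {4}∪∅={4}
  n3('aba'): parent n2 fail=17; on 'a' 17→0 → fail=1;  out ∅∪∅=∅
  n9('dca'): parent n8 fail=20; on 'a' 20→0 → fail=1;  out ∅∪∅=∅
  n14('dbc'): parent n13 fail=17; on 'c' 17 → fail=18;  out ∅∪∅=∅
  n19('bcc'): parent n18 fail=20; on 'c' 20→0 → fail=20;  out {3}∪∅={3}
  n4('abab'): parent n3 fail=1; on 'b' 1 → fail=2;  out ∅∪∅=∅
  n10('dcac'): parent n9 fail=1; on 'c' 1→0 → fail=20;  out ∅∪∅=∅
  n15('dbca'): parent n14 fail=18; on 'a' 18→20→0 → fail=1;  out ∅∪∅=∅
  n5('ababc'): parent n4 fail=2; on 'c' 2→17 → fail=18;  out ∅∪∅=∅
  n11('dcacb'): parent n10 fail=20; on 'b' 20 → fail=21;  out ∅∪{4}={4}
  n16('dbcaa'): parent n15 fail=1; on 'a' 1→0 → fail=1;  out {2}∪∅={2}
  n6('ababcb'): parent n5 fail=18; on 'b' 18→20 → fail=21;  out {0}∪{4}={0,4}
  n12('dcacbc'): parent n11 fail=21; on 'c' 21→17 → fail=18;  out {1}∪∅={1}

Run:
i=0 'd': node 0→7
i=1 'c': node 7→8
i=2 'c': node 8→20 (via fail)
i=3 'a': node 20→1 (via fail)
i=4 'd': node 1→7 (via fail)
i=5 'd': node 7→7 (via fail)
i=6 'c': node 7→8
i=7 'a': node 8→9
i=8 'c': node 9→10
i=9 'b': node 10→11  → match P4@[8:9]
i=10 'c': node 11→12  → match P1@[5:10]
i=11 'd': node 12→7 (via fail)
i=12 'c': node 7→8
i=13 'a': node 8→9
i=14 'c': node 9→10
i=15 'b': node 10→11  → match P4@[14:15]
i=16 'c': node 11→12  → match P1@[11:16]
i=17 'd': node 12→7 (via fail)
i=18 'c': node 7→8
i=19 'a': node 8→9
i=20 'c': node 9→10
i=21 'b': node 10→11  → match P4@[20:21]
i=22 'c': node 11→12  → match P1@[17:22]
i=23 'd': node 12→7 (via fail)
i=24 'a': node 7→1 (via fail)
i=25 'a': node 1→1 (via fail)
i=26 'a': node 1→1 (via fail)
i=27 'c': node 1→20 (via fail)
i=28 'b': node 20→21  → match P4@[27:28]
i=29 'c': node 21→18 (via fail)
i=30 'c': node 18→19  → match P3@[28:30]
i=31 'c': node 19→20 (via fail)
i=32 'b': node 20→21  → match P4@[31:32]
i=33 'c': node 21→18 (via fail)
i=34 'a': node 18→1 (via fail)
i=35 'b': node 1→2
i=36 'a': node 2→3
i=37 'd': node 3→7 (via fail)
i=38 'a': node 7→1 (via fail)
i=39 'b': node 1→2
i=40 'a': node 2→3
i=41 'b': node 3→4
i=42 'c': node 4→5
i=43 'b': node 5→6  → match P0@[38:43],P4@[42:43]
i=44 'a': node 6→1 (via fail)
i=45 'c': node 1→20 (via fail)
i=46 'd': node 20→7 (via fail)
i=47 'b': node 7→13
i=48 'c': node 13→14
i=49 'a': node 14→15
i=50 'a': node 15→16  → match P2@[46:50]
i=51 'c': node 16→20 (via fail)
i=52 'd': node 20→7 (via fail)
i=53 'c': node 7→8
i=54 'a': node 8→9
i=55 'c': node 9→10
i=56 'b': node 10→11  → match P4@[55:56]
i=57 'c': node 11→12  → match P1@[52:57]
i=58 'd': node 12→7 (via fail)
i=59 'b': node 7→13
i=60 'c': node 13→14
i=61 'a': node 14→15
i=62 'a': node 15→16  → match P2@[58:62]
i=63 'b': node 16→2 (via fail)
i=64 'b': node 2→17 (via fail)
i=65 'b': node 17→17 (via fail)
i=66 'c': node 17→18
i=67 'c': node 18→19  → match P3@[65:67]
i=68 'd': node 19→7 (via fail)

All matches (sorted): [[9,4],[10,1],[15,4],[16,1],[21,4],[22,1],[28,4],[30,3],[32,4],[43,0],[43,4],[50,2],[56,4],[57,1],[62,2],[67,3]]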